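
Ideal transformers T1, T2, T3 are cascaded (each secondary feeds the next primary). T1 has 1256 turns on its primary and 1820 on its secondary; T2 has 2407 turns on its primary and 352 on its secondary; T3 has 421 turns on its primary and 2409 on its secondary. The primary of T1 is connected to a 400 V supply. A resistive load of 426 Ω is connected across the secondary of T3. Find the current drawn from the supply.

I_supply ≈ 1.38 A

After T1: V = 400.00 × 1820/1256 = 579.62 V.
After T2: V = 579.62 × 352/2407 = 84.763 V.
After T3: V = 84.763 × 2409/421 = 485.02 V.
I_load = 485.02/426 = 1.1386 A, so P_out = 485.02 × 1.1386 = 552.23 W.
All ideal ⇒ P_in = P_out, so I_supply = 552.23/400 = 1.38 A.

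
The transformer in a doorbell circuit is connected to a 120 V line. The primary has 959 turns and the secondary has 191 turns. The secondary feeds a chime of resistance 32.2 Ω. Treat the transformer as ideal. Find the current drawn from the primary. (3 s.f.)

V_s = V_p × N_s/N_p = 120 × 191/959 = 23.900 V.
I_s = V_s/R = 23.900/32.2 = 0.74223 A.
For an ideal transformer I_p N_p = I_s N_s, so I_p = 0.74223 × 191/959 = 0.148 A.

I_p ≈ 0.148 A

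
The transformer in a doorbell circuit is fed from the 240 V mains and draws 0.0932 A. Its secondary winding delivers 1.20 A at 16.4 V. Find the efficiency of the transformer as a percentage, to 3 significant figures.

P_in = 240 × 0.0932 = 22.3680 W.
P_out = 16.4 × 1.20 = 19.6800 W.
η = P_out/P_in = 19.6800/22.3680 = 0.880.

η ≈ 88.0%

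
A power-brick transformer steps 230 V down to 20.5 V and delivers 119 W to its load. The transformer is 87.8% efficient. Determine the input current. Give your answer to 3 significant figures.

I_in ≈ 0.589 A

P_in = P_out/η = 119/0.878 = 135.54 W.
I_in = P_in/V_in = 135.54/230 = 0.589 A.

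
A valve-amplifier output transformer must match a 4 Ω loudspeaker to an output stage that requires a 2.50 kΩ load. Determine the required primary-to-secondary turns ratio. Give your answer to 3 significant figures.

Z_p/Z_s = (N_p/N_s)², so N_p/N_s = √(2500/4) = √625 = 25.0.

N_p/N_s ≈ 25.0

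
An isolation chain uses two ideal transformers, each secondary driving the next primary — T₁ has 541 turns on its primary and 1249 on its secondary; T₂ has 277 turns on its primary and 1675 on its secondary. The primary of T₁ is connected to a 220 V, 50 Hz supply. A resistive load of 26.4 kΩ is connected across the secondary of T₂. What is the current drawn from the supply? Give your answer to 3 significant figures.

I_supply ≈ 1.62 A

After T₁: V = 220.00 × 1249/541 = 507.91 V.
After T₂: V = 507.91 × 1675/277 = 3071.3 V.
I_load = 3071.3/26400 = 0.11634 A, so P_out = 3071.3 × 0.11634 = 357.31 W.
All ideal ⇒ P_in = P_out, so I_supply = 357.31/220 = 1.62 A.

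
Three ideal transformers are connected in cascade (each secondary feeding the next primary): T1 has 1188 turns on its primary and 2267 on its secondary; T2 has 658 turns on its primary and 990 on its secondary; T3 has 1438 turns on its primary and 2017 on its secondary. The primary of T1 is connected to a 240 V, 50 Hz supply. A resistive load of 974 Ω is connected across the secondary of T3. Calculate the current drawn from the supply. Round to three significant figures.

I_supply ≈ 4.00 A

After T1: V = 240.00 × 2267/1188 = 457.98 V.
After T2: V = 457.98 × 990/658 = 689.06 V.
After T3: V = 689.06 × 2017/1438 = 966.50 V.
I_load = 966.50/974 = 0.99230 A, so P_out = 966.50 × 0.99230 = 959.06 W.
All ideal ⇒ P_in = P_out, so I_supply = 959.06/240 = 4.00 A.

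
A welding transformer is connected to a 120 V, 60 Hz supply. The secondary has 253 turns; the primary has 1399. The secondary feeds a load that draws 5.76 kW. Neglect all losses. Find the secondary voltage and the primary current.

V_s ≈ 21.7 V, I_p ≈ 48.0 A

V_s = V_p × N_s/N_p = 120 × 253/1399 = 21.701 V.
I_s = P/V_s = 5760/21.701 = 265.42 A.
I_p = I_s × N_s/N_p = 265.42 × 253/1399 = 48.0 A.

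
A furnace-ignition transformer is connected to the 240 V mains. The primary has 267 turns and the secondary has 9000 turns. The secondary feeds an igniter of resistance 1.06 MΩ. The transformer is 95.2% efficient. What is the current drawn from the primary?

V_s = 240 × 9000/267 = 8089.9 V.
I_s = V_s/R = 8089.9/(1.06×10^6) = 0.0076320 A.
P_out = V_s I_s = 8089.9 × 0.0076320 = 61.742 W.
P_in = P_out/η = 61.742/0.952 = 64.855 W.
I_p = P_in/V_p = 64.855/240 = 0.270 A.

I_p ≈ 0.270 A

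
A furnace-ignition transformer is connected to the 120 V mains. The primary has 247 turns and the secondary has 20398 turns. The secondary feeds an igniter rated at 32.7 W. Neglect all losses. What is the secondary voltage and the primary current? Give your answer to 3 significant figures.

V_s = V_p × N_s/N_p = 120 × 20398/247 = 9910.0 V.
I_s = P/V_s = 32.7/9910.0 = 0.0032997 A.
I_p = I_s × N_s/N_p = 0.0032997 × 20398/247 = 0.273 A.

V_s ≈ 9910 V, I_p ≈ 0.273 A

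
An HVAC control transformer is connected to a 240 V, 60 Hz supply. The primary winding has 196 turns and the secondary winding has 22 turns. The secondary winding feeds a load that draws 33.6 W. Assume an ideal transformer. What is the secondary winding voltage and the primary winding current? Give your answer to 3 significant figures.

V_s ≈ 26.9 V, I_p ≈ 0.140 A

V_s = V_p × N_s/N_p = 240 × 22/196 = 26.939 V.
I_s = P/V_s = 33.6/26.939 = 1.2473 A.
I_p = I_s × N_s/N_p = 1.2473 × 22/196 = 0.140 A.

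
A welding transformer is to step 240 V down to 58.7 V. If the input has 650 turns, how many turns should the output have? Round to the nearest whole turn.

N_out/N_in = V_out/V_in, so N_out = 650 × 58.7/240 = 159.0 ≈ 159 turns.

N_out = 159 turns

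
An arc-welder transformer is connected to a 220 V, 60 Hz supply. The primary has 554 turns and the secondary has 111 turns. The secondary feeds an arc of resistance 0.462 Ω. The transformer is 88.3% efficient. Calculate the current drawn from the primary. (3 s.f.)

I_p ≈ 21.6 A

V_s = 220 × 111/554 = 44.079 V.
I_s = V_s/R = 44.079/0.462 = 95.410 A.
P_out = V_s I_s = 44.079 × 95.410 = 4205.6 W.
P_in = P_out/η = 4205.6/0.883 = 4762.9 W.
I_p = P_in/V_p = 4762.9/220 = 21.6 A.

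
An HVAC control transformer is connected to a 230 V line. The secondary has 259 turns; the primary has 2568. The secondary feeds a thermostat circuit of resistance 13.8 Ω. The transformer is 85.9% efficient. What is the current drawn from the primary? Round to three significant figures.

I_p ≈ 0.197 A

V_s = 230 × 259/2568 = 23.197 V.
I_s = V_s/R = 23.197/13.8 = 1.6809 A.
P_out = V_s I_s = 23.197 × 1.6809 = 38.993 W.
P_in = P_out/η = 38.993/0.859 = 45.393 W.
I_p = P_in/V_p = 45.393/230 = 0.197 A.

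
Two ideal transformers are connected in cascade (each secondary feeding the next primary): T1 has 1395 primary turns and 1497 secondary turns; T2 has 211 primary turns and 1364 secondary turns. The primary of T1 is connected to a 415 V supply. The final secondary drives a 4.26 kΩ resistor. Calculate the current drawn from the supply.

After T1: V = 415.00 × 1497/1395 = 445.34 V.
After T2: V = 445.34 × 1364/211 = 2878.9 V.
I_load = 2878.9/4260 = 0.67580 A, so P_out = 2878.9 × 0.67580 = 1945.6 W.
All ideal ⇒ P_in = P_out, so I_supply = 1945.6/415 = 4.69 A.

I_supply ≈ 4.69 A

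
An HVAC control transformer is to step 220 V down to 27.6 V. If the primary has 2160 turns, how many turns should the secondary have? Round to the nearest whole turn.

N_s = 271 turns

N_s/N_p = V_s/V_p, so N_s = 2160 × 27.6/220 = 271.0 ≈ 271 turns.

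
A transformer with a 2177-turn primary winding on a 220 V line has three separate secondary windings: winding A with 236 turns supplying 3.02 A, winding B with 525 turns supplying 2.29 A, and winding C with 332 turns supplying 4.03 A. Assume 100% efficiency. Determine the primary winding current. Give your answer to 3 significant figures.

V_A = 220 × 236/2177 = 23.849 V; V_B = 220 × 525/2177 = 53.055 V; V_C = 220 × 332/2177 = 33.551 V.
P_out = V_A I_A + V_B I_B + V_C I_C = 23.849×3.02 + 53.055×2.29 + 33.551×4.03 = 72.025 + 121.50 + 135.21 = 328.73 W.
Ideal ⇒ P_in = P_out, so I_p = P_out/V_p = 328.73/220 = 1.49 A.

I_p ≈ 1.49 A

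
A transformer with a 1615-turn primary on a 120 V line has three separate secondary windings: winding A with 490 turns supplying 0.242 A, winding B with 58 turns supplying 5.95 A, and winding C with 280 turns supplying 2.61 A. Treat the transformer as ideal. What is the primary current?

V_A = 120 × 490/1615 = 36.409 V; V_B = 120 × 58/1615 = 4.3096 V; V_C = 120 × 280/1615 = 20.805 V.
P_out = V_A I_A + V_B I_B + V_C I_C = 36.409×0.242 + 4.3096×5.95 + 20.805×2.61 = 8.8109 + 25.642 + 54.301 = 88.754 W.
Ideal ⇒ P_in = P_out, so I_p = P_out/V_p = 88.754/120 = 0.740 A.

I_p ≈ 0.740 A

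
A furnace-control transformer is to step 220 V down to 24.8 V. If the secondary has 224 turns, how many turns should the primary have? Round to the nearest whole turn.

N_p = 1987 turns

N_p/N_s = V_p/V_s, so N_p = 224 × 220/24.8 = 1987.1 ≈ 1987 turns.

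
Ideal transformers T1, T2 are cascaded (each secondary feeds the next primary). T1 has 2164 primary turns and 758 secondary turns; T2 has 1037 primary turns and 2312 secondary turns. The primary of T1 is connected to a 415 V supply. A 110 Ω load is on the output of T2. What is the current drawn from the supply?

I_supply ≈ 2.30 A

Secondary of T1: V = 415.00 × 758/2164 = 145.37 V.
Secondary of T2: V = 145.37 × 2312/1037 = 324.09 V.
I_load = 324.09/110 = 2.9463 A, so P_out = 324.09 × 2.9463 = 954.87 W.
All ideal ⇒ P_in = P_out, so I_supply = 954.87/415 = 2.30 A.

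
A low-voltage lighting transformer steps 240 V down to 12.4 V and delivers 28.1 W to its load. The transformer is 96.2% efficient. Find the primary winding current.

P_in = P_out/η = 28.1/0.962 = 29.210 W.
I_p = P_in/V_p = 29.210/240 = 0.122 A.

I_p ≈ 0.122 A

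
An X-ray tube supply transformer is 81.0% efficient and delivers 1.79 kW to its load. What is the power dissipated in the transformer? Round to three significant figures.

P_in = P_out/η = 1790/0.810 = 2209.88 W.
P_loss = P_in − P_out = 2209.88 − 1790 = 420 W.

P_loss ≈ 420 W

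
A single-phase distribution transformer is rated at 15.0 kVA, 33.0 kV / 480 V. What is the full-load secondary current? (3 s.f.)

I_s ≈ 31.2 A

I_s = S/V_s = 15000/480 = 31.2 A.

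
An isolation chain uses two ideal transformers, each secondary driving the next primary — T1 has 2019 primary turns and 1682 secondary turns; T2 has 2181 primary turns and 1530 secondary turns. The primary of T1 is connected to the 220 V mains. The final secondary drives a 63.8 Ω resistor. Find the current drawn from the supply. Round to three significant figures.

After T1: V = 220.00 × 1682/2019 = 183.28 V.
After T2: V = 183.28 × 1530/2181 = 128.57 V.
I_load = 128.57/63.8 = 2.0152 A, so P_out = 128.57 × 2.0152 = 259.10 W.
All ideal ⇒ P_in = P_out, so I_supply = 259.10/220 = 1.18 A.

I_supply ≈ 1.18 A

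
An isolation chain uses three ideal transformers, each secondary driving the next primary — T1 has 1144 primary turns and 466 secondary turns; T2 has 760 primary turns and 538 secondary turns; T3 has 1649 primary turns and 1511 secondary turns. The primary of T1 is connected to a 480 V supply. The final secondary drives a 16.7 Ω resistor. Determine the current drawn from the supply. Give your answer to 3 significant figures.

Secondary of T1: V = 480.00 × 466/1144 = 195.52 V.
Secondary of T2: V = 195.52 × 538/760 = 138.41 V.
Secondary of T3: V = 138.41 × 1511/1649 = 126.83 V.
I_load = 126.83/16.7 = 7.5945 A, so P_out = 126.83 × 7.5945 = 963.19 W.
All ideal ⇒ P_in = P_out, so I_supply = 963.19/480 = 2.01 A.

I_supply ≈ 2.01 A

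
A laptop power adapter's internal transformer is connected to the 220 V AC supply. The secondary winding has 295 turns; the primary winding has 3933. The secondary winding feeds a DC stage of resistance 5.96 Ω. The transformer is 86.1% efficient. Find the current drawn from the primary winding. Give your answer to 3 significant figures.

I_p ≈ 0.241 A

V_s = 220 × 295/3933 = 16.501 V.
I_s = V_s/R = 16.501/5.96 = 2.7687 A.
P_out = V_s I_s = 16.501 × 2.7687 = 45.687 W.
P_in = P_out/η = 45.687/0.861 = 53.063 W.
I_p = P_in/V_p = 53.063/220 = 0.241 A.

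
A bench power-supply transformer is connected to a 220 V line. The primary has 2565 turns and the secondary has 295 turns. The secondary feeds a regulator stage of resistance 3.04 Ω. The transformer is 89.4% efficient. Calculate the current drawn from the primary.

V_s = 220 × 295/2565 = 25.302 V.
I_s = V_s/R = 25.302/3.04 = 8.3231 A.
P_out = V_s I_s = 25.302 × 8.3231 = 210.59 W.
P_in = P_out/η = 210.59/0.894 = 235.56 W.
I_p = P_in/V_p = 235.56/220 = 1.07 A.

I_p ≈ 1.07 A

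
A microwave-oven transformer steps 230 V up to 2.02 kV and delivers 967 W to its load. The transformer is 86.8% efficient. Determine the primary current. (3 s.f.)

P_in = P_out/η = 967/0.868 = 1114.1 W.
I_p = P_in/V_p = 1114.1/230 = 4.84 A.

I_p ≈ 4.84 A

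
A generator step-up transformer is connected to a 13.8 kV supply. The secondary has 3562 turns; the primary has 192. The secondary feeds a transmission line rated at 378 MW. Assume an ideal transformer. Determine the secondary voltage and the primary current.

V_s ≈ 256000 V, I_p ≈ 27400 A

V_s = V_p × N_s/N_p = 13800 × 3562/192 = 256020 V.
I_s = P/V_s = 3.78×10^8/256020 = 1476.5 A.
I_p = I_s × N_s/N_p = 1476.5 × 3562/192 = 27400 A.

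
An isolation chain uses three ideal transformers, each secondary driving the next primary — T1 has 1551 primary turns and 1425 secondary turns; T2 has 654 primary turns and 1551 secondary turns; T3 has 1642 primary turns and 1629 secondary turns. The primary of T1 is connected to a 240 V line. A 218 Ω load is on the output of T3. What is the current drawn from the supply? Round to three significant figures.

I_supply ≈ 5.14 A

Secondary of T1: V = 240.00 × 1425/1551 = 220.50 V.
Secondary of T2: V = 220.50 × 1551/654 = 522.94 V.
Secondary of T3: V = 522.94 × 1629/1642 = 518.80 V.
I_load = 518.80/218 = 2.3798 A, so P_out = 518.80 × 2.3798 = 1234.6 W.
All ideal ⇒ P_in = P_out, so I_supply = 1234.6/240 = 5.14 A.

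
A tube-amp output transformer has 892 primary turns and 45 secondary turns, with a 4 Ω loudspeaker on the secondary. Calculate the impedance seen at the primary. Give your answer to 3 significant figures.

Z_p ≈ 1570 Ω

Z_p = (N_p/N_s)² × Z_s = (892/45)² × 4 = 1570 Ω.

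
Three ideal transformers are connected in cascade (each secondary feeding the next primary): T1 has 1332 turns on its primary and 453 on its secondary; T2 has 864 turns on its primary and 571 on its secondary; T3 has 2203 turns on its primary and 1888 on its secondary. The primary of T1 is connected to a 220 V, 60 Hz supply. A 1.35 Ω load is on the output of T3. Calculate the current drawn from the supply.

Secondary of T1: V = 220.00 × 453/1332 = 74.820 V.
Secondary of T2: V = 74.820 × 571/864 = 49.447 V.
Secondary of T3: V = 49.447 × 1888/2203 = 42.377 V.
I_load = 42.377/1.35 = 31.390 A, so P_out = 42.377 × 31.390 = 1330.2 W.
All ideal ⇒ P_in = P_out, so I_supply = 1330.2/220 = 6.05 A.

I_supply ≈ 6.05 A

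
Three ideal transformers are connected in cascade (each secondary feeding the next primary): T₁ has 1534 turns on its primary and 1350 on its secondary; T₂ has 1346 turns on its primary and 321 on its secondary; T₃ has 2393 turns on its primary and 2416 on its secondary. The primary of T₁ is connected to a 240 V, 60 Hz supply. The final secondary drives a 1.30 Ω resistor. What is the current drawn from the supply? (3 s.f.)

I_supply ≈ 8.29 A

After T₁: V = 240.00 × 1350/1534 = 211.21 V.
After T₂: V = 211.21 × 321/1346 = 50.371 V.
After T₃: V = 50.371 × 2416/2393 = 50.855 V.
I_load = 50.855/1.30 = 39.119 A, so P_out = 50.855 × 39.119 = 1989.4 W.
All ideal ⇒ P_in = P_out, so I_supply = 1989.4/240 = 8.29 A.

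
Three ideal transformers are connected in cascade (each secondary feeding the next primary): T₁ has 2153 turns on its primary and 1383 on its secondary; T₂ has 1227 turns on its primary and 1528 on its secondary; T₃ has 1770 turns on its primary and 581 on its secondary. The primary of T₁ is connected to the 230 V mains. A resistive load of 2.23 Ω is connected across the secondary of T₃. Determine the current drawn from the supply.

Secondary of T₁: V = 230.00 × 1383/2153 = 147.74 V.
Secondary of T₂: V = 147.74 × 1528/1227 = 183.99 V.
Secondary of T₃: V = 183.99 × 581/1770 = 60.393 V.
I_load = 60.393/2.23 = 27.082 A, so P_out = 60.393 × 27.082 = 1635.6 W.
All ideal ⇒ P_in = P_out, so I_supply = 1635.6/230 = 7.11 A.

I_supply ≈ 7.11 A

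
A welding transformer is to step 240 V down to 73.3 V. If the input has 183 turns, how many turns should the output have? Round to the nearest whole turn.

N_out/N_in = V_out/V_in, so N_out = 183 × 73.3/240 = 55.9 ≈ 56 turns.

N_out = 56 turns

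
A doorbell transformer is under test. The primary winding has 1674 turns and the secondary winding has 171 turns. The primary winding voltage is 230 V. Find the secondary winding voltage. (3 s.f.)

V_s ≈ 23.5 V

V_s/V_p = N_s/N_p, so V_s = 230 × 171/1674 = 23.5 V.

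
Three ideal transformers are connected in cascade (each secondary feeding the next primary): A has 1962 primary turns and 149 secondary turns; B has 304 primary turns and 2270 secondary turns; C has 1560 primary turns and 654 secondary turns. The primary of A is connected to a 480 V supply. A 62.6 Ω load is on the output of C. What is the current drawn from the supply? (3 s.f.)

I_supply ≈ 0.433 A

After A: V = 480.00 × 149/1962 = 36.453 V.
After B: V = 36.453 × 2270/304 = 272.20 V.
After C: V = 272.20 × 654/1560 = 114.11 V.
I_load = 114.11/62.6 = 1.8229 A, so P_out = 114.11 × 1.8229 = 208.01 W.
All ideal ⇒ P_in = P_out, so I_supply = 208.01/480 = 0.433 A.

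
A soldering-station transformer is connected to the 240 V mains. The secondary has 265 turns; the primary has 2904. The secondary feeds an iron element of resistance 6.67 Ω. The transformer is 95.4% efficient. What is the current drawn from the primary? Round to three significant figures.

I_p ≈ 0.314 A

V_s = 240 × 265/2904 = 21.901 V.
I_s = V_s/R = 21.901/6.67 = 3.2835 A.
P_out = V_s I_s = 21.901 × 3.2835 = 71.911 W.
P_in = P_out/η = 71.911/0.954 = 75.378 W.
I_p = P_in/V_p = 75.378/240 = 0.314 A.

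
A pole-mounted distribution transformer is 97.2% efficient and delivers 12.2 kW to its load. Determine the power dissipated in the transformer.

P_loss ≈ 351 W

P_in = P_out/η = 12200/0.972 = 12551.4 W.
P_loss = P_in − P_out = 12551.4 − 12200 = 351 W.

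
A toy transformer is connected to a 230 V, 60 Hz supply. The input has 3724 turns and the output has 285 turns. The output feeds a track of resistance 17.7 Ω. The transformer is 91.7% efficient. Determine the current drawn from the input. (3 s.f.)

V_out = 230 × 285/3724 = 17.602 V.
I_out = V_out/R = 17.602/17.7 = 0.99447 A.
P_out = V_out I_out = 17.602 × 0.99447 = 17.505 W.
P_in = P_out/η = 17.505/0.917 = 19.089 W.
I_in = P_in/V_in = 19.089/230 = 0.0830 A.

I_in ≈ 0.0830 A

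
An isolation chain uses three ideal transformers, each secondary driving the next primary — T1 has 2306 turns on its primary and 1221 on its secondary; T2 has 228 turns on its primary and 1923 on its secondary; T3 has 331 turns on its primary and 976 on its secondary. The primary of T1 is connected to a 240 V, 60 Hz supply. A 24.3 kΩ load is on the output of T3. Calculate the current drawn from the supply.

I_supply ≈ 1.71 A

Secondary of T1: V = 240.00 × 1221/2306 = 127.08 V.
Secondary of T2: V = 127.08 × 1923/228 = 1071.8 V.
Secondary of T3: V = 1071.8 × 976/331 = 3160.3 V.
I_load = 3160.3/24300 = 0.13006 A, so P_out = 3160.3 × 0.13006 = 411.02 W.
All ideal ⇒ P_in = P_out, so I_supply = 411.02/240 = 1.71 A.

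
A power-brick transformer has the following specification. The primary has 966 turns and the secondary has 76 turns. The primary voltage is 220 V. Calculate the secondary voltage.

V_s ≈ 17.3 V

V_s/V_p = N_s/N_p, so V_s = 220 × 76/966 = 17.3 V.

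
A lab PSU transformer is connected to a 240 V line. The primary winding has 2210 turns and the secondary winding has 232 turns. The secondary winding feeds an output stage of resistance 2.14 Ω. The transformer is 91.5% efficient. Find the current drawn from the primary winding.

I_p ≈ 1.35 A

V_s = 240 × 232/2210 = 25.195 V.
I_s = V_s/R = 25.195/2.14 = 11.773 A.
P_out = V_s I_s = 25.195 × 11.773 = 296.62 W.
P_in = P_out/η = 296.62/0.915 = 324.17 W.
I_p = P_in/V_p = 324.17/240 = 1.35 A.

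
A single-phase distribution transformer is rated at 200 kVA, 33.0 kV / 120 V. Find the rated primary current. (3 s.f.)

I_p ≈ 6.06 A

I_p = S/V_p = 200000/33000 = 6.06 A.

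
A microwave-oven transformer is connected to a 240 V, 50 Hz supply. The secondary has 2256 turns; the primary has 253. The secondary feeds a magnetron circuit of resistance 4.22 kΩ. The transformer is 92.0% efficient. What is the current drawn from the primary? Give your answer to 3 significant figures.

V_s = 240 × 2256/253 = 2140.1 V.
I_s = V_s/R = 2140.1/4220 = 0.50713 A.
P_out = V_s I_s = 2140.1 × 0.50713 = 1085.3 W.
P_in = P_out/η = 1085.3/0.920 = 1179.7 W.
I_p = P_in/V_p = 1179.7/240 = 4.92 A.

I_p ≈ 4.92 A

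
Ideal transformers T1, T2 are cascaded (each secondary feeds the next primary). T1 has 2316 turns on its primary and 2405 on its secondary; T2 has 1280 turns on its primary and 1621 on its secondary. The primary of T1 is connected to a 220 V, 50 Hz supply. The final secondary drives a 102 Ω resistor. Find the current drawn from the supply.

Secondary of T1: V = 220.00 × 2405/2316 = 228.45 V.
Secondary of T2: V = 228.45 × 1621/1280 = 289.32 V.
I_load = 289.32/102 = 2.8364 A, so P_out = 289.32 × 2.8364 = 820.62 W.
All ideal ⇒ P_in = P_out, so I_supply = 820.62/220 = 3.73 A.

I_supply ≈ 3.73 A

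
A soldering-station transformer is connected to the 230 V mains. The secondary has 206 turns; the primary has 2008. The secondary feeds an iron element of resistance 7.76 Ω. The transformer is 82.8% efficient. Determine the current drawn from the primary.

I_p ≈ 0.377 A

V_s = 230 × 206/2008 = 23.596 V.
I_s = V_s/R = 23.596/7.76 = 3.0407 A.
P_out = V_s I_s = 23.596 × 3.0407 = 71.747 W.
P_in = P_out/η = 71.747/0.828 = 86.650 W.
I_p = P_in/V_p = 86.650/230 = 0.377 A.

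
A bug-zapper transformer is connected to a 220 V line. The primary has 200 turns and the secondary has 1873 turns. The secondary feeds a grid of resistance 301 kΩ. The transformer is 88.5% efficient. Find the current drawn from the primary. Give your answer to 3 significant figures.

I_p ≈ 0.0724 A

V_s = 220 × 1873/200 = 2060.3 V.
I_s = V_s/R = 2060.3/301000 = 0.0068449 A.
P_out = V_s I_s = 2060.3 × 0.0068449 = 14.102 W.
P_in = P_out/η = 14.102/0.885 = 15.935 W.
I_p = P_in/V_p = 15.935/220 = 0.0724 A.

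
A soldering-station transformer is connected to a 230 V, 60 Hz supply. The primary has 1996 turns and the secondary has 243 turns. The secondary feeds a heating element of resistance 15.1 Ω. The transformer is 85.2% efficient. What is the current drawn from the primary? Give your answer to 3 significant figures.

I_p ≈ 0.265 A

V_s = 230 × 243/1996 = 28.001 V.
I_s = V_s/R = 28.001/15.1 = 1.8544 A.
P_out = V_s I_s = 28.001 × 1.8544 = 51.924 W.
P_in = P_out/η = 51.924/0.852 = 60.944 W.
I_p = P_in/V_p = 60.944/230 = 0.265 A.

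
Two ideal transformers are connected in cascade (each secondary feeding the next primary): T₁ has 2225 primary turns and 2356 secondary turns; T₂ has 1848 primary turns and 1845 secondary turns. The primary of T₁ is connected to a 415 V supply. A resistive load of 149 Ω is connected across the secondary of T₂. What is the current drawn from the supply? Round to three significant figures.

Secondary of T₁: V = 415.00 × 2356/2225 = 439.43 V.
Secondary of T₂: V = 439.43 × 1845/1848 = 438.72 V.
I_load = 438.72/149 = 2.9444 A, so P_out = 438.72 × 2.9444 = 1291.8 W.
All ideal ⇒ P_in = P_out, so I_supply = 1291.8/415 = 3.11 A.

I_supply ≈ 3.11 A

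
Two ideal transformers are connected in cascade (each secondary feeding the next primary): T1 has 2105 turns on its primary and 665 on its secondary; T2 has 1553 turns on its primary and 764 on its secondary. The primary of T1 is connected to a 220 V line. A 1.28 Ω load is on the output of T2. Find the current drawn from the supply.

I_supply ≈ 4.15 A

After T1: V = 220.00 × 665/2105 = 69.501 V.
After T2: V = 69.501 × 764/1553 = 34.191 V.
I_load = 34.191/1.28 = 26.712 A, so P_out = 34.191 × 26.712 = 913.31 W.
All ideal ⇒ P_in = P_out, so I_supply = 913.31/220 = 4.15 A.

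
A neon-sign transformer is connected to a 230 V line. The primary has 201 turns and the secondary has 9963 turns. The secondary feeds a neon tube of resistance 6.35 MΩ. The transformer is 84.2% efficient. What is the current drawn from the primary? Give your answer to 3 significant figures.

I_p ≈ 0.106 A

V_s = 230 × 9963/201 = 11400 V.
I_s = V_s/R = 11400/(6.35×10^6) = 0.0017953 A.
P_out = V_s I_s = 11400 × 0.0017953 = 20.468 W.
P_in = P_out/η = 20.468/0.842 = 24.308 W.
I_p = P_in/V_p = 24.308/230 = 0.106 A.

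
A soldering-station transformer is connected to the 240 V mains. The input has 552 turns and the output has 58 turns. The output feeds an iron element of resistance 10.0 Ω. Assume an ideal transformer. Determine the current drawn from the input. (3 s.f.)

I_in ≈ 0.265 A

V_out = V_in × N_out/N_in = 240 × 58/552 = 25.217 V.
I_out = V_out/R = 25.217/10.0 = 2.5217 A.
For an ideal transformer I_in N_in = I_out N_out, so I_in = 2.5217 × 58/552 = 0.265 A.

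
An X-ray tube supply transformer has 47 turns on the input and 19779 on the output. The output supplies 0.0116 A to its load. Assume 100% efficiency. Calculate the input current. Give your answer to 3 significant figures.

For an ideal transformer I_in/I_out = N_out/N_in, so I_in = 0.0116 × 19779/47 = 4.88 A.

I_in ≈ 4.88 A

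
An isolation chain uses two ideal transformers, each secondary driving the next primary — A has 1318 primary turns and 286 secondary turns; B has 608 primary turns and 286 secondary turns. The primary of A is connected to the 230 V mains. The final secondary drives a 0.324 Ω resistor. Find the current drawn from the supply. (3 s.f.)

I_supply ≈ 7.40 A

After A: V = 230.00 × 286/1318 = 49.909 V.
After B: V = 49.909 × 286/608 = 23.477 V.
I_load = 23.477/0.324 = 72.460 A, so P_out = 23.477 × 72.460 = 1701.1 W.
All ideal ⇒ P_in = P_out, so I_supply = 1701.1/230 = 7.40 A.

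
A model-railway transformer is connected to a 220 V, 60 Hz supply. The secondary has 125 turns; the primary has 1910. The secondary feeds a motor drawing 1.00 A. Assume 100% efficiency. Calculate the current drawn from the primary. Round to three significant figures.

I_p ≈ 0.0654 A

For an ideal transformer I_p N_p = I_s N_s, so I_p = 1.00 × 125/1910 = 0.0654 A.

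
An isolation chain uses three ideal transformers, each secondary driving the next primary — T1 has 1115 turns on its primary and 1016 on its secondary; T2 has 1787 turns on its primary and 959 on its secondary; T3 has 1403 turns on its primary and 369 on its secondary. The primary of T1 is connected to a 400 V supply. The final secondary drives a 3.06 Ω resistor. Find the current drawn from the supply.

I_supply ≈ 2.16 A

Secondary of T1: V = 400.00 × 1016/1115 = 364.48 V.
Secondary of T2: V = 364.48 × 959/1787 = 195.60 V.
Secondary of T3: V = 195.60 × 369/1403 = 51.445 V.
I_load = 51.445/3.06 = 16.812 A, so P_out = 51.445 × 16.812 = 864.89 W.
All ideal ⇒ P_in = P_out, so I_supply = 864.89/400 = 2.16 A.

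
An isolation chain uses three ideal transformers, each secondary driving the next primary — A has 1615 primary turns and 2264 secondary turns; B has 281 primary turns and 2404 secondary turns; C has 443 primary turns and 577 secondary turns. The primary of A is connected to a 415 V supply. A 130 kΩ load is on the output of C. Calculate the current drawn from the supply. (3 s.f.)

After A: V = 415.00 × 2264/1615 = 581.77 V.
After B: V = 581.77 × 2404/281 = 4977.1 V.
After C: V = 4977.1 × 577/443 = 6482.6 V.
I_load = 6482.6/130000 = 0.049866 A, so P_out = 6482.6 × 0.049866 = 323.27 W.
All ideal ⇒ P_in = P_out, so I_supply = 323.27/415 = 0.779 A.

I_supply ≈ 0.779 A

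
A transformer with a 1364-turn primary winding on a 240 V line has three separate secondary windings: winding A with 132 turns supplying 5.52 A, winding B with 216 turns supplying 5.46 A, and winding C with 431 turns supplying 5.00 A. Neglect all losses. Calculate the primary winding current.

V_A = 240 × 132/1364 = 23.226 V; V_B = 240 × 216/1364 = 38.006 V; V_C = 240 × 431/1364 = 75.836 V.
P_out = V_A I_A + V_B I_B + V_C I_C = 23.226×5.52 + 38.006×5.46 + 75.836×5.00 = 128.21 + 207.51 + 379.18 = 714.90 W.
Ideal ⇒ P_in = P_out, so I_p = P_out/V_p = 714.90/240 = 2.98 A.

I_p ≈ 2.98 A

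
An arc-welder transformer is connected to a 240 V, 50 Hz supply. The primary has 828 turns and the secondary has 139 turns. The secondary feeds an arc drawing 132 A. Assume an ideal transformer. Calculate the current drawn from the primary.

I_p ≈ 22.2 A

For an ideal transformer I_p N_p = I_s N_s, so I_p = 132 × 139/828 = 22.2 A.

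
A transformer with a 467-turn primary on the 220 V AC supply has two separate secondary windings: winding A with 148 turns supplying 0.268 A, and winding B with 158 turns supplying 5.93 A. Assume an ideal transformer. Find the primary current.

I_p ≈ 2.09 A

V_A = 220 × 148/467 = 69.722 V; V_B = 220 × 158/467 = 74.433 V.
P_out = V_A I_A + V_B I_B = 69.722×0.268 + 74.433×5.93 = 18.685 + 441.39 = 460.07 W.
Ideal ⇒ P_in = P_out, so I_p = P_out/V_p = 460.07/220 = 2.09 A.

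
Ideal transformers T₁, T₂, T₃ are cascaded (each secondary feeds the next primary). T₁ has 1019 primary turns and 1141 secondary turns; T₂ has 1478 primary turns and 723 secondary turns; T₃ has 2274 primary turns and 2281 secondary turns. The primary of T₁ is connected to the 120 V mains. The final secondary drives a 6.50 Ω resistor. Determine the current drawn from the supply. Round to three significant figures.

I_supply ≈ 5.57 A

Secondary of T₁: V = 120.00 × 1141/1019 = 134.37 V.
Secondary of T₂: V = 134.37 × 723/1478 = 65.729 V.
Secondary of T₃: V = 65.729 × 2281/2274 = 65.931 V.
I_load = 65.931/6.50 = 10.143 A, so P_out = 65.931 × 10.143 = 668.76 W.
All ideal ⇒ P_in = P_out, so I_supply = 668.76/120 = 5.57 A.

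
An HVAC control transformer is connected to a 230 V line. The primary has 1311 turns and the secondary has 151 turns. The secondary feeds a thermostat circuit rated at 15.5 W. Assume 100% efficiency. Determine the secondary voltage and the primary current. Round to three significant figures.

V_s = V_p × N_s/N_p = 230 × 151/1311 = 26.491 V.
I_s = P/V_s = 15.5/26.491 = 0.58510 A.
I_p = I_s × N_s/N_p = 0.58510 × 151/1311 = 0.0674 A.

V_s ≈ 26.5 V, I_p ≈ 0.0674 A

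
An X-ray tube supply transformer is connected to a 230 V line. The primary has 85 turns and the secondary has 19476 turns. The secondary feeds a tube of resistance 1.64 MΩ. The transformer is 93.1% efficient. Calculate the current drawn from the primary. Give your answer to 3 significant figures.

I_p ≈ 7.91 A

V_s = 230 × 19476/85 = 52700 V.
I_s = V_s/R = 52700/(1.64×10^6) = 0.032134 A.
P_out = V_s I_s = 52700 × 0.032134 = 1693.5 W.
P_in = P_out/η = 1693.5/0.931 = 1819.0 W.
I_p = P_in/V_p = 1819.0/230 = 7.91 A.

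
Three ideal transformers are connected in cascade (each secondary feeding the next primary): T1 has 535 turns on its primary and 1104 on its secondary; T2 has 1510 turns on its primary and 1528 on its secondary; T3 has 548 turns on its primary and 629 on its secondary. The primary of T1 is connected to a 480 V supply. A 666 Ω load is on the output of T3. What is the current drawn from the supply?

I_supply ≈ 4.14 A

Secondary of T1: V = 480.00 × 1104/535 = 990.50 V.
Secondary of T2: V = 990.50 × 1528/1510 = 1002.3 V.
Secondary of T3: V = 1002.3 × 629/548 = 1150.5 V.
I_load = 1150.5/666 = 1.7274 A, so P_out = 1150.5 × 1.7274 = 1987.3 W.
All ideal ⇒ P_in = P_out, so I_supply = 1987.3/480 = 4.14 A.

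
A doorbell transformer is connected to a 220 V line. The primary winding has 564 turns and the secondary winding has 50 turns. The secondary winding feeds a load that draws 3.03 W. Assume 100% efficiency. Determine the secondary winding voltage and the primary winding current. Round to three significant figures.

V_s = V_p × N_s/N_p = 220 × 50/564 = 19.504 V.
I_s = P/V_s = 3.03/19.504 = 0.15536 A.
I_p = I_s × N_s/N_p = 0.15536 × 50/564 = 0.0138 A.

V_s ≈ 19.5 V, I_p ≈ 0.0138 A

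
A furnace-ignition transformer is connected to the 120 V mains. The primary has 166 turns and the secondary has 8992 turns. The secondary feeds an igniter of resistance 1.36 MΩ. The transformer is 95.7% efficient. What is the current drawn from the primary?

V_s = 120 × 8992/166 = 6500.2 V.
I_s = V_s/R = 6500.2/(1.36×10^6) = 0.0047796 A.
P_out = V_s I_s = 6500.2 × 0.0047796 = 31.068 W.
P_in = P_out/η = 31.068/0.957 = 32.464 W.
I_p = P_in/V_p = 32.464/120 = 0.271 A.

I_p ≈ 0.271 A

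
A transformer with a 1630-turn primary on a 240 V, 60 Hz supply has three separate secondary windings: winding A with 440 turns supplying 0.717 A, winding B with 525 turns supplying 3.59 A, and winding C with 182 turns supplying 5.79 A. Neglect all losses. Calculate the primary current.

V_A = 240 × 440/1630 = 64.785 V; V_B = 240 × 525/1630 = 77.301 V; V_C = 240 × 182/1630 = 26.798 V.
P_out = V_A I_A + V_B I_B + V_C I_C = 64.785×0.717 + 77.301×3.59 + 26.798×5.79 = 46.451 + 277.51 + 155.16 = 479.12 W.
Ideal ⇒ P_in = P_out, so I_p = P_out/V_p = 479.12/240 = 2.00 A.

I_p ≈ 2.00 A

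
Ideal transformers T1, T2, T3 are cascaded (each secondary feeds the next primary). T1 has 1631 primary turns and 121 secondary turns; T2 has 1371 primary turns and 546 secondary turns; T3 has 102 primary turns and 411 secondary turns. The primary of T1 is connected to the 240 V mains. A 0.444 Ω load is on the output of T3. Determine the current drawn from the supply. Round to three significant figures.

Secondary of T1: V = 240.00 × 121/1631 = 17.805 V.
Secondary of T2: V = 17.805 × 546/1371 = 7.0908 V.
Secondary of T3: V = 7.0908 × 411/102 = 28.572 V.
I_load = 28.572/0.444 = 64.351 A, so P_out = 28.572 × 64.351 = 1838.6 W.
All ideal ⇒ P_in = P_out, so I_supply = 1838.6/240 = 7.66 A.

I_supply ≈ 7.66 A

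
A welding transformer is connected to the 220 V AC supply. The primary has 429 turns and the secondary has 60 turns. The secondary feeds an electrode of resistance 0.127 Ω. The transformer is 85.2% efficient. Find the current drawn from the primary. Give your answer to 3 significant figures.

V_s = 220 × 60/429 = 30.769 V.
I_s = V_s/R = 30.769/0.127 = 242.28 A.
P_out = V_s I_s = 30.769 × 242.28 = 7454.7 W.
P_in = P_out/η = 7454.7/0.852 = 8749.6 W.
I_p = P_in/V_p = 8749.6/220 = 39.8 A.

I_p ≈ 39.8 A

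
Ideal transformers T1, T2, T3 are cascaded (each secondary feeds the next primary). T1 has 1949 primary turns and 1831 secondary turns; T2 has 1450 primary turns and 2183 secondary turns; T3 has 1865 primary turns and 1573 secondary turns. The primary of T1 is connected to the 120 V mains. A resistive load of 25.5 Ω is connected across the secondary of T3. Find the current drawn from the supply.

I_supply ≈ 6.70 A

Secondary of T1: V = 120.00 × 1831/1949 = 112.73 V.
Secondary of T2: V = 112.73 × 2183/1450 = 169.72 V.
Secondary of T3: V = 169.72 × 1573/1865 = 143.15 V.
I_load = 143.15/25.5 = 5.6138 A, so P_out = 143.15 × 5.6138 = 803.61 W.
All ideal ⇒ P_in = P_out, so I_supply = 803.61/120 = 6.70 A.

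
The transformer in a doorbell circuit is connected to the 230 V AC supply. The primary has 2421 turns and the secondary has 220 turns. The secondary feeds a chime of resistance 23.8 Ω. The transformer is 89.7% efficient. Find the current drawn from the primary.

I_p ≈ 0.0890 A

V_s = 230 × 220/2421 = 20.900 V.
I_s = V_s/R = 20.900/23.8 = 0.87817 A.
P_out = V_s I_s = 20.900 × 0.87817 = 18.354 W.
P_in = P_out/η = 18.354/0.897 = 20.462 W.
I_p = P_in/V_p = 20.462/230 = 0.0890 A.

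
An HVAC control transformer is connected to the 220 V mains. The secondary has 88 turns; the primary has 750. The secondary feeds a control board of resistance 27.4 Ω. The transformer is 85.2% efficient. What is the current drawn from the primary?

V_s = 220 × 88/750 = 25.813 V.
I_s = V_s/R = 25.813/27.4 = 0.94209 A.
P_out = V_s I_s = 25.813 × 0.94209 = 24.319 W.
P_in = P_out/η = 24.319/0.852 = 28.543 W.
I_p = P_in/V_p = 28.543/220 = 0.130 A.

I_p ≈ 0.130 A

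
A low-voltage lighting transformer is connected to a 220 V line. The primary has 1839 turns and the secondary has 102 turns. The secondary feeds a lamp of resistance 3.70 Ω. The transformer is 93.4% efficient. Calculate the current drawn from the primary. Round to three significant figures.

V_s = 220 × 102/1839 = 12.202 V.
I_s = V_s/R = 12.202/3.70 = 3.2979 A.
P_out = V_s I_s = 12.202 × 3.2979 = 40.242 W.
P_in = P_out/η = 40.242/0.934 = 43.086 W.
I_p = P_in/V_p = 43.086/220 = 0.196 A.

I_p ≈ 0.196 A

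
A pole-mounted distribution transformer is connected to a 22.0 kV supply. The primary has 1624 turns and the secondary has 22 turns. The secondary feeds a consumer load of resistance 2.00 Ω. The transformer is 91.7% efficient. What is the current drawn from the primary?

V_s = 22000 × 22/1624 = 298.03 V.
I_s = V_s/R = 298.03/2.00 = 149.01 A.
P_out = V_s I_s = 298.03 × 149.01 = 44411 W.
P_in = P_out/η = 44411/0.917 = 48431 W.
I_p = P_in/V_p = 48431/22000 = 2.20 A.

I_p ≈ 2.20 A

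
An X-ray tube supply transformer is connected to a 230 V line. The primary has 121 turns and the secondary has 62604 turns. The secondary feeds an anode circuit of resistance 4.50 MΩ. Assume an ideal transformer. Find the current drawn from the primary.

V_s = V_p × N_s/N_p = 230 × 62604/121 = 119000 V.
I_s = V_s/R = 119000/(4.50×10^6) = 0.026444 A.
For an ideal transformer I_p N_p = I_s N_s, so I_p = 0.026444 × 62604/121 = 13.7 A.

I_p ≈ 13.7 A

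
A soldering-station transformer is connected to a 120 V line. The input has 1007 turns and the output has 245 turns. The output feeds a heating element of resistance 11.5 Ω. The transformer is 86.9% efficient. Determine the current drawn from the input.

V_out = 120 × 245/1007 = 29.196 V.
I_out = V_out/R = 29.196/11.5 = 2.5388 A.
P_out = V_out I_out = 29.196 × 2.5388 = 74.120 W.
P_in = P_out/η = 74.120/0.869 = 85.294 W.
I_in = P_in/V_in = 85.294/120 = 0.711 A.

I_in ≈ 0.711 A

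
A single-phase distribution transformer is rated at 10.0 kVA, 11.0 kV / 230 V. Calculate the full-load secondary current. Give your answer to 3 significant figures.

I_s = S/V_s = 10000/230 = 43.5 A.

I_s ≈ 43.5 A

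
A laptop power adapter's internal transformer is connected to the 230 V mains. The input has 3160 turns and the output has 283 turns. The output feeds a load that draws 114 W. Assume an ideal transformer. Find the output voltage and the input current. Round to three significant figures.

V_out = V_in × N_out/N_in = 230 × 283/3160 = 20.598 V.
I_out = P/V_out = 114/20.598 = 5.5345 A.
I_in = I_out × N_out/N_in = 5.5345 × 283/3160 = 0.496 A.

V_out ≈ 20.6 V, I_in ≈ 0.496 A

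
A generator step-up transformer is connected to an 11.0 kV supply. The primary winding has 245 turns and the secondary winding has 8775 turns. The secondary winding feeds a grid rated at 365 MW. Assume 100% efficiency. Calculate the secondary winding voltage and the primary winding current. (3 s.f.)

V_s ≈ 394000 V, I_p ≈ 33200 A

V_s = V_p × N_s/N_p = 11000 × 8775/245 = 393980 V.
I_s = P/V_s = 3.65×10^8/393980 = 926.44 A.
I_p = I_s × N_s/N_p = 926.44 × 8775/245 = 33200 A.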